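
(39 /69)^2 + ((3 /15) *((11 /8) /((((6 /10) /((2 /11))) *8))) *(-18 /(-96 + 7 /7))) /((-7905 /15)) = 0.32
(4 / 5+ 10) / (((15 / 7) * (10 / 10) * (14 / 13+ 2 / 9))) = 7371 / 1900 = 3.88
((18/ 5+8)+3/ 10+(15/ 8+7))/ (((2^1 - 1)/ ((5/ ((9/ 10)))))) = 1385/ 12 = 115.42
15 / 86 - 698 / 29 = -59593 / 2494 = -23.89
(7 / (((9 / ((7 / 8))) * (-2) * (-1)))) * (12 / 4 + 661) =4067 / 18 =225.94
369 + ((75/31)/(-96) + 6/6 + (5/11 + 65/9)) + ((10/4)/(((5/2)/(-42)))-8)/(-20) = 37333925/98208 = 380.15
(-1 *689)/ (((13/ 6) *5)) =-318/ 5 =-63.60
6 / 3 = 2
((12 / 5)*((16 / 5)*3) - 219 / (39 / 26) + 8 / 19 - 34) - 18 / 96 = -156.73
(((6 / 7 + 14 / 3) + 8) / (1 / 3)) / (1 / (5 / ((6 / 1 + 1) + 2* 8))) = 1420 / 161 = 8.82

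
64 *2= 128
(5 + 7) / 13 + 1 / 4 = 61 / 52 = 1.17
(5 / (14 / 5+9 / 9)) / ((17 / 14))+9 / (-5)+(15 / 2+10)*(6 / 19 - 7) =-380139 / 3230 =-117.69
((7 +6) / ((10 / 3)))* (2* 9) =351 / 5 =70.20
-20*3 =-60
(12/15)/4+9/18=7/10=0.70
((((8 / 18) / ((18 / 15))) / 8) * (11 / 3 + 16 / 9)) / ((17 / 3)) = 245 / 5508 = 0.04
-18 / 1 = -18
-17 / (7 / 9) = -153 / 7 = -21.86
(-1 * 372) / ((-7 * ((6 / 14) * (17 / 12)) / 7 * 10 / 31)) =161448 / 85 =1899.39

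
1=1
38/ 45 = 0.84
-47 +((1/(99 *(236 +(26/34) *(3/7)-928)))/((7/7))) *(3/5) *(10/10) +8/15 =-631063222/13580985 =-46.47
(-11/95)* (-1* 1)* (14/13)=0.12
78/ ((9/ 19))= 494/ 3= 164.67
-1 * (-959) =959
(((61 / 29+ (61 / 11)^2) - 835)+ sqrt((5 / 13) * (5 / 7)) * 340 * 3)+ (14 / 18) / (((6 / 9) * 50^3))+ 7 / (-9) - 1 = -6347167176311 / 7895250000+ 5100 * sqrt(91) / 91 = -269.30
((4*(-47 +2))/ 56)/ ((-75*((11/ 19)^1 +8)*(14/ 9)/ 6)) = 1539/ 79870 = 0.02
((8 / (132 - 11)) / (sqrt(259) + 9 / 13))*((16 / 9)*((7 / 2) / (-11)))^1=2912 / 29075695 - 37856*sqrt(259) / 261681255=-0.00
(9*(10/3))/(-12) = -5/2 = -2.50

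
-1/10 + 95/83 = 867/830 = 1.04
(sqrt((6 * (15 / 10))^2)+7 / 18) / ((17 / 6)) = 169 / 51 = 3.31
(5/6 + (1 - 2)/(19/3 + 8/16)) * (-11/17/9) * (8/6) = -3718/56457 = -0.07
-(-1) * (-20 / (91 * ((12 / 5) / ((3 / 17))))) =-25 / 1547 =-0.02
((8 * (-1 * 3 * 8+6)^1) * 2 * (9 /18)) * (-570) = 82080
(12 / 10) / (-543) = -2 / 905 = -0.00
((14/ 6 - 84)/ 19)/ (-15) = 49/ 171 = 0.29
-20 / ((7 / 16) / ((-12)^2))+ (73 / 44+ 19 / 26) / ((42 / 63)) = -6579.27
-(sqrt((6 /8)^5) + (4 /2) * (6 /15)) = -1.29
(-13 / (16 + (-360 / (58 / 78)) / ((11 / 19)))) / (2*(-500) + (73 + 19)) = -4147 / 237583648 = -0.00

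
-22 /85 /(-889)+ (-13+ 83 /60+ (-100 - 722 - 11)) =-765881237 /906780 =-844.62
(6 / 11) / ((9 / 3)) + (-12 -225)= -2605 / 11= -236.82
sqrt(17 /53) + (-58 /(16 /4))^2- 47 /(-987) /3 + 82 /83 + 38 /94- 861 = -638336873 /983052 + sqrt(901) /53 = -648.78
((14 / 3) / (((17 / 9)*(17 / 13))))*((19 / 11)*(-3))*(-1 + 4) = -93366 / 3179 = -29.37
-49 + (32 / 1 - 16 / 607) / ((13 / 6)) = -270211 / 7891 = -34.24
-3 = -3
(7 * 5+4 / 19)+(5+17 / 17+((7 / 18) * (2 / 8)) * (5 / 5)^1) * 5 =65.70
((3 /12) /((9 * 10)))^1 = 0.00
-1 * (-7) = 7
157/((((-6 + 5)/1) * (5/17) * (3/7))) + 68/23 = -428689/345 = -1242.58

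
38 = 38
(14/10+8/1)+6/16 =391/40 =9.78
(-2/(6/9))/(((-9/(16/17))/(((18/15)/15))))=32/1275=0.03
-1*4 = -4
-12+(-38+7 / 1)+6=-37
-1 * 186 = -186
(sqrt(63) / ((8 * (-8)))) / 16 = -0.01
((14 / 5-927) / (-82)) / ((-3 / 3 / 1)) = -4621 / 410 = -11.27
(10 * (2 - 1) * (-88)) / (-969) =880 / 969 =0.91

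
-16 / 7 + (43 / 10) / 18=-2579 / 1260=-2.05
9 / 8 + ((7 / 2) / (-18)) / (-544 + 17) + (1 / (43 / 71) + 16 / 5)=48756307 / 8157960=5.98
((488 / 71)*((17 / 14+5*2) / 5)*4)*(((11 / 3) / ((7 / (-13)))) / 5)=-21912176 / 260925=-83.98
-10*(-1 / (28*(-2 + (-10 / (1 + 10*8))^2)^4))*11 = 101916110386851255 / 402567582619023584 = 0.25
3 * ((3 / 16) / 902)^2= 27 / 208282624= 0.00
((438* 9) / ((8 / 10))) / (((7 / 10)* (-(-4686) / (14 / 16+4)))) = 640575 / 87472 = 7.32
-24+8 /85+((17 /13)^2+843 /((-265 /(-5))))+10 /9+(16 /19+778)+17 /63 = 235102745989 /303776655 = 773.93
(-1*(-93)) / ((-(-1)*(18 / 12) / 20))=1240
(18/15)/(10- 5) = 6/25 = 0.24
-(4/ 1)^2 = -16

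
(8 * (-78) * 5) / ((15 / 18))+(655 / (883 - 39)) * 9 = -3154041 / 844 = -3737.02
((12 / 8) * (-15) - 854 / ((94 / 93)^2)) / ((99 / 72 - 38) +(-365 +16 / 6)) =45510336 / 21151175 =2.15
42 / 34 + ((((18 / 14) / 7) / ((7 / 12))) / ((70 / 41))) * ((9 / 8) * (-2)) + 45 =45.82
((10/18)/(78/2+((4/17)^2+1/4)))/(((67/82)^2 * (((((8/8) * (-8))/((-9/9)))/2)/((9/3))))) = 9716180/611900079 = 0.02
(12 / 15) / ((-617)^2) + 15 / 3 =9517229 / 1903445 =5.00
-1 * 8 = -8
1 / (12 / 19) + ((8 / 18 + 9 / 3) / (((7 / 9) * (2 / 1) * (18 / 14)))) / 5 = 347 / 180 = 1.93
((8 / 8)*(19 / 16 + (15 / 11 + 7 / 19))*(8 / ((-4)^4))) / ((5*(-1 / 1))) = -9763 / 535040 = -0.02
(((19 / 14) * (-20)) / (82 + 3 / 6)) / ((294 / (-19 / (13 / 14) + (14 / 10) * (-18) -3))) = 120194 / 2207205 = 0.05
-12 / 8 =-3 / 2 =-1.50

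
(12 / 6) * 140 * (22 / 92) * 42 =64680 / 23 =2812.17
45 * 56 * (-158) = -398160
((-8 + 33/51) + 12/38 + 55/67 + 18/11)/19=-1090248/4522969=-0.24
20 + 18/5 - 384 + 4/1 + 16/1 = -1702/5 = -340.40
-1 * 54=-54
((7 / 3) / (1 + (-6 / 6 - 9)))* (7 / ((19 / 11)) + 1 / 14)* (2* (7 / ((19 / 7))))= -53753 / 9747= -5.51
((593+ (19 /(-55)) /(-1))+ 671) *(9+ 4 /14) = 904007 /77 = 11740.35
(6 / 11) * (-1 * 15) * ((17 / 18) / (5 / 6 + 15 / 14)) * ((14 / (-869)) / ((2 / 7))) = 17493 / 76472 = 0.23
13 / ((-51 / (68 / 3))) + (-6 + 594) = 5240 / 9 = 582.22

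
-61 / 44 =-1.39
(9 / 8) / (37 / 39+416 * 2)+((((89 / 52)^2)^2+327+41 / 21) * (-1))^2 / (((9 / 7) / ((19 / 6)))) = 1657813671441055117228275079 / 5908046835133472440320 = 280602.66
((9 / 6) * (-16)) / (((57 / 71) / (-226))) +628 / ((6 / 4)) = 7174.88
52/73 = 0.71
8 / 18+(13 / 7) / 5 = 257 / 315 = 0.82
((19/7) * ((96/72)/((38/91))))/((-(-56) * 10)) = 13/840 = 0.02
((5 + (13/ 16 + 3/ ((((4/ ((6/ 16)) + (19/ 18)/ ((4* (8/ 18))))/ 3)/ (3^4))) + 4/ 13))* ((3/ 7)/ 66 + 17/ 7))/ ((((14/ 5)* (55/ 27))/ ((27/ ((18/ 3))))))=131988639375/ 969544576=136.13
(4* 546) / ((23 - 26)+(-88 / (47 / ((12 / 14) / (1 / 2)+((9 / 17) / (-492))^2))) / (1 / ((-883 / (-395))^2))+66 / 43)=-1561296822883725200 / 12513815478156959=-124.77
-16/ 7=-2.29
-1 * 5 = -5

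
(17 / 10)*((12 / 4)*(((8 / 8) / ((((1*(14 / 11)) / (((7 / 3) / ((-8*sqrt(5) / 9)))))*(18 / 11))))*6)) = -6171*sqrt(5) / 800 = -17.25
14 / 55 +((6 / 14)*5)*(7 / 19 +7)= 16766 / 1045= 16.04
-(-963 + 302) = 661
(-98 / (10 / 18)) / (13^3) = -882 / 10985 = -0.08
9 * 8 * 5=360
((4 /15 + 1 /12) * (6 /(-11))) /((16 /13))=-273 /1760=-0.16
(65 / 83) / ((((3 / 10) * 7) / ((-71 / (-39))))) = 3550 / 5229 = 0.68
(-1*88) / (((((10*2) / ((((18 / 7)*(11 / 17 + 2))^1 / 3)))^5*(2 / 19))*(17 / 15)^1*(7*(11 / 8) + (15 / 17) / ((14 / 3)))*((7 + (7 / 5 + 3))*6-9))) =-757303425 / 31851003206351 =-0.00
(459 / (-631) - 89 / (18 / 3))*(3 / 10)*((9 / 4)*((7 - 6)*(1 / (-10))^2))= -530217 / 5048000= -0.11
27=27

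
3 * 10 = 30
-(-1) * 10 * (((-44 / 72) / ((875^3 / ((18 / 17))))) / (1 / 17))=-22 / 133984375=-0.00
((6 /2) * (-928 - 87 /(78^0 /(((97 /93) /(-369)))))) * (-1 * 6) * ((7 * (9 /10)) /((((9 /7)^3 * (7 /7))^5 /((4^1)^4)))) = 90287897874279836410624 /145382016051277155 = 621038.97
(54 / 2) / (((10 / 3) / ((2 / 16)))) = 81 / 80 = 1.01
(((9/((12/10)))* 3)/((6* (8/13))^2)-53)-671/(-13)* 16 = 5155049/6656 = 774.50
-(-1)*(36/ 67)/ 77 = 36/ 5159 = 0.01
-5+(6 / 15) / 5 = -123 / 25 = -4.92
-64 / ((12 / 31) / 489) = -80848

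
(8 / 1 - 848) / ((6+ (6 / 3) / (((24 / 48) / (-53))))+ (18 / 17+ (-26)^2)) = -255 / 143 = -1.78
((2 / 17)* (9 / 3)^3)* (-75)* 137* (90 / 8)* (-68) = 24968250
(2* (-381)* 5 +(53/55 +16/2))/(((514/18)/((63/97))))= -118535319/1371095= -86.45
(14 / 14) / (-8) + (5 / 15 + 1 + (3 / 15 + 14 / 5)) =101 / 24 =4.21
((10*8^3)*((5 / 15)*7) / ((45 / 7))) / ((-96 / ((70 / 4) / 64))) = -1715 / 324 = -5.29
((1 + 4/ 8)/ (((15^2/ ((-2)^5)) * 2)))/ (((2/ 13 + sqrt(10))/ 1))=104/ 63225 - 676 * sqrt(10)/ 63225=-0.03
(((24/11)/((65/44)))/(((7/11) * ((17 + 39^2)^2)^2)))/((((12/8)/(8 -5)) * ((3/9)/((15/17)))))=1188/540998016600587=0.00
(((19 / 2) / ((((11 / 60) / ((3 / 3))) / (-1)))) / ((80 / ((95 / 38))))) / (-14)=285 / 2464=0.12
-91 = -91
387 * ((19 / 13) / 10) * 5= 7353 / 26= 282.81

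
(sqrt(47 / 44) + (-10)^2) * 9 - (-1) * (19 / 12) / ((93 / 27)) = 909.76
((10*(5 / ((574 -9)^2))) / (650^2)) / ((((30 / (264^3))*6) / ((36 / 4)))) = 2299968 / 6743628125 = 0.00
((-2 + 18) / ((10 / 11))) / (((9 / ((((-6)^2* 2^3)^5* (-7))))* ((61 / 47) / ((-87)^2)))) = -48243299708804530176 / 305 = -158174753143621410.41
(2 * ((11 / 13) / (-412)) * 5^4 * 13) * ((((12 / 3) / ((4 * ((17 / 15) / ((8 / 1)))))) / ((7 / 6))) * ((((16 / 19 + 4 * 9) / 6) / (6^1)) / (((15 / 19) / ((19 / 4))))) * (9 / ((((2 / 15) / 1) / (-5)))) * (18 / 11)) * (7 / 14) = 601171875 / 1751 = 343330.60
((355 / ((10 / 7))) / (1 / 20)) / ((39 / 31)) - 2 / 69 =3543584 / 897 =3950.48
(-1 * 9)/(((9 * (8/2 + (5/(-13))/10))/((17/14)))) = -221/721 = -0.31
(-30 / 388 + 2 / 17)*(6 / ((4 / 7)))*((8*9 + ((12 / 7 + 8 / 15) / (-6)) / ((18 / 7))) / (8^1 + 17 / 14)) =189651217 / 57434670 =3.30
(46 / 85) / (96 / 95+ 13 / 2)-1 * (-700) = 16983048 / 24259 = 700.07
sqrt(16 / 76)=0.46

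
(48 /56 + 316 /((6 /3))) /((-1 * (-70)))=556 /245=2.27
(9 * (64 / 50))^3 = 23887872 / 15625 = 1528.82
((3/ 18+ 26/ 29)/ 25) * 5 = 37/ 174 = 0.21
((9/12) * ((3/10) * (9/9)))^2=81/1600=0.05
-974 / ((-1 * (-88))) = -487 / 44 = -11.07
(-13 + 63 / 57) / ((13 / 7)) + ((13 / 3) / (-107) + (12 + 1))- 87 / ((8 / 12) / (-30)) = 310928303 / 79287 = 3921.55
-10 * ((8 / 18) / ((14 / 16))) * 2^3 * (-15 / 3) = 12800 / 63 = 203.17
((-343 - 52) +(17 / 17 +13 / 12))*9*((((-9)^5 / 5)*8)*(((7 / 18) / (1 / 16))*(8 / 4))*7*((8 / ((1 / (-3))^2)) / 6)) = 349245074304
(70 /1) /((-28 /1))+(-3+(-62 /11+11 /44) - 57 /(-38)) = -413 /44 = -9.39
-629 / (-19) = 629 / 19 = 33.11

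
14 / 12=7 / 6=1.17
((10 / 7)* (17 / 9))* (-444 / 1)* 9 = -75480 / 7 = -10782.86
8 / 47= 0.17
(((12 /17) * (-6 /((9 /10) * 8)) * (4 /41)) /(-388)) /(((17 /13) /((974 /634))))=63310 /364344901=0.00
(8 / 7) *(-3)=-24 / 7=-3.43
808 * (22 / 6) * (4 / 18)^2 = 146.30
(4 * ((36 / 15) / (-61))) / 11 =-48 / 3355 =-0.01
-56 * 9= -504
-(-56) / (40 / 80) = 112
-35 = -35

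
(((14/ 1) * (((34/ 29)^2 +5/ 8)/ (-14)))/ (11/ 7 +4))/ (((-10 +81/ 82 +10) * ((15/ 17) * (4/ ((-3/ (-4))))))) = -65637187/ 850150080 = -0.08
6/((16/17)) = 51/8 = 6.38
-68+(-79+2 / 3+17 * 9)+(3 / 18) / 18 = 721 / 108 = 6.68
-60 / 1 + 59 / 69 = -4081 / 69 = -59.14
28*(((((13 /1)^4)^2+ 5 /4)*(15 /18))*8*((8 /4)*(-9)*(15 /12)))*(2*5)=-34260690334500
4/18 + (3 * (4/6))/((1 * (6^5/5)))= 869/3888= 0.22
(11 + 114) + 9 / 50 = 6259 / 50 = 125.18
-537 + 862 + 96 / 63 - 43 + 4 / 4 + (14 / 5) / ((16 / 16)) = 30169 / 105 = 287.32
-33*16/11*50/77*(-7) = 2400/11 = 218.18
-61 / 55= -1.11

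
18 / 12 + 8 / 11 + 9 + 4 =335 / 22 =15.23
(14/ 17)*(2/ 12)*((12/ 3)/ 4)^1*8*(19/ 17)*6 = 2128/ 289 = 7.36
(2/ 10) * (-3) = -3/ 5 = -0.60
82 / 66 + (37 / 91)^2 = 384698 / 273273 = 1.41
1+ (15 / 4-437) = -1729 / 4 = -432.25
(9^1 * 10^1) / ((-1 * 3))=-30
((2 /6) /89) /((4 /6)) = 1 /178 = 0.01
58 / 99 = 0.59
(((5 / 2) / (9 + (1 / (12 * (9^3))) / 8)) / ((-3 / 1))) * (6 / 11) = -349920 / 6928427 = -0.05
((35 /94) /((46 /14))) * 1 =245 /2162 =0.11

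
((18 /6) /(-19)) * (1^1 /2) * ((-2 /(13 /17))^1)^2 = -1734 /3211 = -0.54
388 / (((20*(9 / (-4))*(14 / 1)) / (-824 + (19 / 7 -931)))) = 2379604 / 2205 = 1079.19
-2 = -2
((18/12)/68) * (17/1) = 3/8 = 0.38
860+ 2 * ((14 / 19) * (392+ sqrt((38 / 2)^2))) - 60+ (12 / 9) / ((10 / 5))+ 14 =1420.35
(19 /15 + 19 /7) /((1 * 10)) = 209 /525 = 0.40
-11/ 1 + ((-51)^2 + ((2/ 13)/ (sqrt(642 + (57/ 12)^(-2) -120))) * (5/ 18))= 95 * sqrt(188458)/ 22049586 + 2590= 2590.00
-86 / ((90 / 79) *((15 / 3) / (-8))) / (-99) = -27176 / 22275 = -1.22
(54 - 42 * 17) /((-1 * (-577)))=-660 /577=-1.14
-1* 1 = -1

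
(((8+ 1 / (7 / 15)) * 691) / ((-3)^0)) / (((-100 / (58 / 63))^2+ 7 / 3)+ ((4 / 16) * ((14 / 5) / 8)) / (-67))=663465640080 / 1117097356613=0.59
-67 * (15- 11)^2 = -1072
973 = 973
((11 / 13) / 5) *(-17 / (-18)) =187 / 1170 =0.16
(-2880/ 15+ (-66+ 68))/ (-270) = 0.70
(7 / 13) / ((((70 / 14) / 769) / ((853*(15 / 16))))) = 13775097 / 208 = 66226.43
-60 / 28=-15 / 7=-2.14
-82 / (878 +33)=-82 / 911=-0.09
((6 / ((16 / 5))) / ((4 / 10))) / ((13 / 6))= 225 / 104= 2.16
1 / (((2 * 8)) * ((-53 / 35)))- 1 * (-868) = 736029 / 848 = 867.96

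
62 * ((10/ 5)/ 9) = 124/ 9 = 13.78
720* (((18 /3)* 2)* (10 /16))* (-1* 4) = -21600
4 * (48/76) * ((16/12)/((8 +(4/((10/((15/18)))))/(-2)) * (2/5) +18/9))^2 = 19200/112651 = 0.17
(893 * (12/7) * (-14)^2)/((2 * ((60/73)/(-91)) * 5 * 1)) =-83050786/25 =-3322031.44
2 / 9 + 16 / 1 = 146 / 9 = 16.22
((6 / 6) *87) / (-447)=-29 / 149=-0.19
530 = 530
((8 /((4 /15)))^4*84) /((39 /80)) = 1814400000 /13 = 139569230.77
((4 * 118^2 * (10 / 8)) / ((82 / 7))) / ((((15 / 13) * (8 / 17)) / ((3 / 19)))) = 5385107 / 3116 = 1728.21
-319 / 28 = -11.39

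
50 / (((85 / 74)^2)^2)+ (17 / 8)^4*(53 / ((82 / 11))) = 173.70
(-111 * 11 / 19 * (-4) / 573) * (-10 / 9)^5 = -162800000 / 214288821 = -0.76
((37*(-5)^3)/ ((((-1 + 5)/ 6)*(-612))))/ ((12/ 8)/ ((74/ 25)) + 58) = 171125/ 883218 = 0.19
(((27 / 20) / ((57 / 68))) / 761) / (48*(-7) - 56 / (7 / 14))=-153 / 32388160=-0.00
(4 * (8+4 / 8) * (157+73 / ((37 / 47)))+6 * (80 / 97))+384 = 31869456 / 3589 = 8879.76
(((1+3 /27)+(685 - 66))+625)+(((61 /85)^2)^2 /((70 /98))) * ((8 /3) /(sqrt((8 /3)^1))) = 1245.72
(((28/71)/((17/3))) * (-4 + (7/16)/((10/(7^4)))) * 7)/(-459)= -15533/144840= -0.11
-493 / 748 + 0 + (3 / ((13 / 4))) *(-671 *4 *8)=-11337593 / 572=-19820.97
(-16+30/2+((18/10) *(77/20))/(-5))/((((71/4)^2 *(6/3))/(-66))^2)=-83147328/3176460125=-0.03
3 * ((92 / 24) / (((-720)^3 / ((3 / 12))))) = -23 / 2985984000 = -0.00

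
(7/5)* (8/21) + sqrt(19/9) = 1.99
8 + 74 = 82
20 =20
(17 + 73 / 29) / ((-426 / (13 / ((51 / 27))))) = -11037 / 35003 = -0.32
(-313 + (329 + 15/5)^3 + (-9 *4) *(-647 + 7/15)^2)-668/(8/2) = 538642384/25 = 21545695.36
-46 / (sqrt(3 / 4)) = -92 * sqrt(3) / 3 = -53.12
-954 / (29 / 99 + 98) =-94446 / 9731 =-9.71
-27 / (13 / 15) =-405 / 13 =-31.15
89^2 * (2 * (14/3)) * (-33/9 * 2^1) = -4879336/9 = -542148.44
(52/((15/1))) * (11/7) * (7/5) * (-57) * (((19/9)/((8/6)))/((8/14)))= -1204.54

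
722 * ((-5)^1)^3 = -90250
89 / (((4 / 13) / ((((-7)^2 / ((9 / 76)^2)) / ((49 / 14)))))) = 288764.35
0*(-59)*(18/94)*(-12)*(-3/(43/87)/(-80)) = 0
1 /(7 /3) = 3 /7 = 0.43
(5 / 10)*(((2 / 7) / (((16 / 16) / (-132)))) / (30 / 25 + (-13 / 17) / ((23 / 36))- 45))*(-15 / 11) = -117300 / 205261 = -0.57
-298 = -298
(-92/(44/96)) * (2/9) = -44.61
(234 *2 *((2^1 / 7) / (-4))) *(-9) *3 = 902.57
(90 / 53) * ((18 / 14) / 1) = 810 / 371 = 2.18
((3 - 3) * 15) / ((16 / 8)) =0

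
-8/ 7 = -1.14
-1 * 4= -4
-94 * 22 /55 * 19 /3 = -3572 /15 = -238.13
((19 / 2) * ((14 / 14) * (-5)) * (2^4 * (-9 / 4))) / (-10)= -171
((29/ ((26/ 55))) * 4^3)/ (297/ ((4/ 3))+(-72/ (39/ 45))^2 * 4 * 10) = 2654080/ 186774579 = 0.01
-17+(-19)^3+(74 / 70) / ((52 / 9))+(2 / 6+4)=-6871.48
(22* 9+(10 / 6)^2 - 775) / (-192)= 323 / 108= 2.99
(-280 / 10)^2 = 784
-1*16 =-16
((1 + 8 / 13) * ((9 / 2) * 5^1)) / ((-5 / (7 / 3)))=-441 / 26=-16.96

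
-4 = -4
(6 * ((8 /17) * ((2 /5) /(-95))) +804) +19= 6645629 /8075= 822.99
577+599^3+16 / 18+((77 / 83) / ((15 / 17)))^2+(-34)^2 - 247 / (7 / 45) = 777313575643064 / 3616725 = 214921946.14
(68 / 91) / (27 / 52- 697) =-272 / 253519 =-0.00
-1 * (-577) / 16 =577 / 16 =36.06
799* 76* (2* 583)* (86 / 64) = 380572489 / 4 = 95143122.25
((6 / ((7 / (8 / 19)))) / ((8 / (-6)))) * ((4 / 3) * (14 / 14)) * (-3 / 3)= 0.36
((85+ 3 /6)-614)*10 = -5285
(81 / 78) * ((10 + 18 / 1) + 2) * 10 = 4050 / 13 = 311.54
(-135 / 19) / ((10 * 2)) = -27 / 76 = -0.36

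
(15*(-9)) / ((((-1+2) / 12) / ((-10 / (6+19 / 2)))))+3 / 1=32493 / 31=1048.16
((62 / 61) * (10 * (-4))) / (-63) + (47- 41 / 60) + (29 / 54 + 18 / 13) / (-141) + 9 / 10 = 20223262597 / 422653140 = 47.85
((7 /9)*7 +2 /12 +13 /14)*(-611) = -251732 /63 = -3995.75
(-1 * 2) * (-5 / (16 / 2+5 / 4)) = 40 / 37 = 1.08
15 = 15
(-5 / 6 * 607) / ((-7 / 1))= 3035 / 42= 72.26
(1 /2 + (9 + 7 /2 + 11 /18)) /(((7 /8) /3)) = 140 /3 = 46.67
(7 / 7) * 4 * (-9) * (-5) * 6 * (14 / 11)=15120 / 11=1374.55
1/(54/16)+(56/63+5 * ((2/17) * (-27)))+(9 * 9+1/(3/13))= 32422/459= 70.64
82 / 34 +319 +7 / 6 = 32903 / 102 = 322.58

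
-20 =-20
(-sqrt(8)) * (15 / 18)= -5 * sqrt(2) / 3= -2.36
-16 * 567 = -9072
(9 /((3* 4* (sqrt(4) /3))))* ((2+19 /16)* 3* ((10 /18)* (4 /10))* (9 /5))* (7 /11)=9639 /3520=2.74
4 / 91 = 0.04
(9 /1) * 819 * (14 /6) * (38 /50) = 326781 /25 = 13071.24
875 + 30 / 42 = 6130 / 7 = 875.71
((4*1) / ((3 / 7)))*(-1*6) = -56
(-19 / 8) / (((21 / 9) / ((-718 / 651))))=6821 / 6076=1.12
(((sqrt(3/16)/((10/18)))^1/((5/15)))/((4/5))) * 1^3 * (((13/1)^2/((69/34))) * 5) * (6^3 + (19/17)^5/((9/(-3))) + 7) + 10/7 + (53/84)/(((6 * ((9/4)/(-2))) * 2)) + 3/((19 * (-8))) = 117391/86184 + 1200839936595 * sqrt(3)/7683932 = 270685.15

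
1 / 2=0.50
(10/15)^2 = 0.44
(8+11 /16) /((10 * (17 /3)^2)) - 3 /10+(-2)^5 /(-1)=1467059 /46240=31.73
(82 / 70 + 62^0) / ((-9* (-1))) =76 / 315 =0.24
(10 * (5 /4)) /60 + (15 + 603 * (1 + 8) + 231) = 136157 /24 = 5673.21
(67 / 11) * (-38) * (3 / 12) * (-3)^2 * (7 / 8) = -80199 / 176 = -455.68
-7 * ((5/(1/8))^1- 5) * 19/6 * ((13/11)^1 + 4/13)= -1155.61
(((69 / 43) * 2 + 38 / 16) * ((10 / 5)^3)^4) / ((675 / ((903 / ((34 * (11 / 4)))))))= 809984 / 2475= 327.27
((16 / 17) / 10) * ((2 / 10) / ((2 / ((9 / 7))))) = 36 / 2975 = 0.01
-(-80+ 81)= -1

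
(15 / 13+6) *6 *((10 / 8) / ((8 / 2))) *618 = 431055 / 52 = 8289.52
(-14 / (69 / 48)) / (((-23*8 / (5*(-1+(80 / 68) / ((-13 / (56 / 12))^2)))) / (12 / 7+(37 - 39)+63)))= -192606860 / 13678353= -14.08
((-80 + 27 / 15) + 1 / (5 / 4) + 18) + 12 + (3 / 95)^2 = -427776 / 9025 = -47.40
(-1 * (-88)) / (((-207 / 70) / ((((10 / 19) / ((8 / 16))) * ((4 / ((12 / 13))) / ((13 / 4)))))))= -41.77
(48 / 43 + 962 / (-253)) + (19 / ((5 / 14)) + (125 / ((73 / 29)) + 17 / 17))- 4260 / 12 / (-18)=8640878261 / 71475030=120.89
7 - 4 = 3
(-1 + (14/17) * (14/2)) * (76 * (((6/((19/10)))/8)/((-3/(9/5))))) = -1458/17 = -85.76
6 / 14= 3 / 7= 0.43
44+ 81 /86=3865 /86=44.94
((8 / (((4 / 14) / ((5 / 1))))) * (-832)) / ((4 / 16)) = -465920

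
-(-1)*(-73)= -73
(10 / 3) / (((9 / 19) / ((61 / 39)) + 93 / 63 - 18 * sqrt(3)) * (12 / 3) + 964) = 8885803815 * sqrt(3) / 34340469094789 + 239698544435 / 68680938189578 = 0.00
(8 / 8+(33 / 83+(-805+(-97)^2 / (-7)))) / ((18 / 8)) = -4991360 / 5229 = -954.55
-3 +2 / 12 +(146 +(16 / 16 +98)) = 242.17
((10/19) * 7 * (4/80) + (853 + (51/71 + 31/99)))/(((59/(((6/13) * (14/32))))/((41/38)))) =3.15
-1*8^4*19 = -77824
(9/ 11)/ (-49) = -9/ 539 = -0.02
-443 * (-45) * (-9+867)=17104230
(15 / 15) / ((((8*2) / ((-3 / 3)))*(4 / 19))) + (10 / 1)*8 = 5101 / 64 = 79.70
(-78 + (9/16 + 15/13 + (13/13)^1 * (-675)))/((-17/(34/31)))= 156267/3224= 48.47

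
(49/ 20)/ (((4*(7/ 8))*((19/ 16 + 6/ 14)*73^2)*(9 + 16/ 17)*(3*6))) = 3332/ 7335395145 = 0.00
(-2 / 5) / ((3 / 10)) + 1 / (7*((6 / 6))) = -25 / 21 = -1.19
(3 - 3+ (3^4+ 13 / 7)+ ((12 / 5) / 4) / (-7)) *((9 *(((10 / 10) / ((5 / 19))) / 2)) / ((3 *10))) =47.18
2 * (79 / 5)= 158 / 5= 31.60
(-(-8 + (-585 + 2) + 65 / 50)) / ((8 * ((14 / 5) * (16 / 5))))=29485 / 3584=8.23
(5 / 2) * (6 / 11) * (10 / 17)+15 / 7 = 3855 / 1309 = 2.94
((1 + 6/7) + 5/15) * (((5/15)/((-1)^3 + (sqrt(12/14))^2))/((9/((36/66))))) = -92/297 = -0.31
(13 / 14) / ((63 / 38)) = 247 / 441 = 0.56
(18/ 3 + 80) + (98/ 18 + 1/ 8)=6593/ 72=91.57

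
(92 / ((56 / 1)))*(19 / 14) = 437 / 196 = 2.23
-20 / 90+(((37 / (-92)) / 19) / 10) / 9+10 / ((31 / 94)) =146795893 / 4876920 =30.10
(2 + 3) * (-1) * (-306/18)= 85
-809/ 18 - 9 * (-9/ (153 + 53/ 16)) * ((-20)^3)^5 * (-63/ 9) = 5350883327999999997976691/ 45018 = 118860974010395841618.39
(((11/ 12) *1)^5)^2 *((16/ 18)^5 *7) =181561972207/ 111577100832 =1.63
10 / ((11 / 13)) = 130 / 11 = 11.82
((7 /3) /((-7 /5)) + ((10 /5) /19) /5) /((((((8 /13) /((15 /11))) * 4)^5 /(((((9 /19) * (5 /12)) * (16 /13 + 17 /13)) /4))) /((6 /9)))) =-0.01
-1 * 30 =-30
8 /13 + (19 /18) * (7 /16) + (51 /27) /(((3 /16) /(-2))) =-214205 /11232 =-19.07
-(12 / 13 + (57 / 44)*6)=-2487 / 286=-8.70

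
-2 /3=-0.67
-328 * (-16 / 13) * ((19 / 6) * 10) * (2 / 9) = 2840.80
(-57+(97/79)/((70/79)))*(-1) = 3893/70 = 55.61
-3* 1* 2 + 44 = 38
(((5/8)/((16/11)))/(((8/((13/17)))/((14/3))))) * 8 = 5005/3264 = 1.53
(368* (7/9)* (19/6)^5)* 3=398651939/1458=273423.83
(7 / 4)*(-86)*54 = -8127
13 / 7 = 1.86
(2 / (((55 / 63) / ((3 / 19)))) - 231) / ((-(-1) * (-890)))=241017 / 930050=0.26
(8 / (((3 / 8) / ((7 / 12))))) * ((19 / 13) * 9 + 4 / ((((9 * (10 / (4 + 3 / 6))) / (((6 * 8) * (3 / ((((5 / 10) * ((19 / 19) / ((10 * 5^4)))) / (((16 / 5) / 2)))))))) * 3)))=93190384 / 39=2389497.03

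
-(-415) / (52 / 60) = 6225 / 13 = 478.85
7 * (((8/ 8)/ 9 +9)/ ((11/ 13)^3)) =1261078/ 11979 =105.27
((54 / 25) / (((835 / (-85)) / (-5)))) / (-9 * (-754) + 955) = 918 / 6463735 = 0.00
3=3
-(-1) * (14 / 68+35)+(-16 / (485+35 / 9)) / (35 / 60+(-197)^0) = 6250653 / 177650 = 35.19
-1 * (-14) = 14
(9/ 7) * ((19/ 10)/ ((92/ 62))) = 5301/ 3220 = 1.65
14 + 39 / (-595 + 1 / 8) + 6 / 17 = 14.29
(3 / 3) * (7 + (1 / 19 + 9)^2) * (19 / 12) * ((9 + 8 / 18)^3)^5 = 2805031329560293424347625732421875 / 46943178117579972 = 59753758523431203.79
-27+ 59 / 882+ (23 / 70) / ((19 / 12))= -2239337 / 83790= -26.73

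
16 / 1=16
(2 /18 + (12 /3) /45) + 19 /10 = 21 /10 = 2.10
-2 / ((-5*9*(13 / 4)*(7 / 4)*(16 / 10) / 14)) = 8 / 117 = 0.07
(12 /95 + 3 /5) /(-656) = -69 /62320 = -0.00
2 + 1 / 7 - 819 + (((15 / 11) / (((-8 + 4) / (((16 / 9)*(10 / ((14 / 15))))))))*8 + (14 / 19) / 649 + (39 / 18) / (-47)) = -21149024041 / 24341394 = -868.85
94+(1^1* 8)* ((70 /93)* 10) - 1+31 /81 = 385684 /2511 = 153.60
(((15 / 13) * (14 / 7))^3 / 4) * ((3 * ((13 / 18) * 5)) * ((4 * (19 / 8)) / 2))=106875 / 676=158.10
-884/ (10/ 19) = -8398/ 5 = -1679.60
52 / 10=26 / 5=5.20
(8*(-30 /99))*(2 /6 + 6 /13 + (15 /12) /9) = -8740 /3861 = -2.26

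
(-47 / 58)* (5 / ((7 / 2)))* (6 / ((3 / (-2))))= 940 / 203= 4.63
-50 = -50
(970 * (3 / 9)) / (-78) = -485 / 117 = -4.15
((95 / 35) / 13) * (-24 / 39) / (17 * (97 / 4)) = -608 / 1950767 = -0.00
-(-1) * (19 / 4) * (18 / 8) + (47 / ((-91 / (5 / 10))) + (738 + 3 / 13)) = 1090049 / 1456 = 748.66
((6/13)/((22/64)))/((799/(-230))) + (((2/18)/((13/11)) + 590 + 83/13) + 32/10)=237023036/395505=599.29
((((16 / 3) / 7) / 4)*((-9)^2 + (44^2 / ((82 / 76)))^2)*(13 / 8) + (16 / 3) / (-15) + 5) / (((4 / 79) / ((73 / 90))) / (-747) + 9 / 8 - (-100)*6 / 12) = 2020754224677476564 / 103664225935935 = 19493.26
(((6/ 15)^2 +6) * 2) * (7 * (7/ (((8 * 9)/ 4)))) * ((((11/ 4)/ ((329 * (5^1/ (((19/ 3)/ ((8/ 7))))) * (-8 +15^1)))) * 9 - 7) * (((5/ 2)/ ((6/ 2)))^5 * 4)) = -4956819175/ 13156992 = -376.74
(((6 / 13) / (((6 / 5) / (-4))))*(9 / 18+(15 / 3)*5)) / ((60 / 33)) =-21.58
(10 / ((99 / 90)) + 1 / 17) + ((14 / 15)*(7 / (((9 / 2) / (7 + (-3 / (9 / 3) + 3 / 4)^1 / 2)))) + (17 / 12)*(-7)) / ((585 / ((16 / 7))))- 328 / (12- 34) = 6460223 / 268515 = 24.06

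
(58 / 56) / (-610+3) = -29 / 16996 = -0.00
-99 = -99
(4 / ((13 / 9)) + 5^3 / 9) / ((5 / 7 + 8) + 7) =1.06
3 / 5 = 0.60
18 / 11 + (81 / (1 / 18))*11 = 176436 / 11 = 16039.64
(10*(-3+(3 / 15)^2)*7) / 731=-0.28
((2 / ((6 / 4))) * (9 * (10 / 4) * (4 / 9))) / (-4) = -10 / 3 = -3.33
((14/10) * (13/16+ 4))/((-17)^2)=539/23120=0.02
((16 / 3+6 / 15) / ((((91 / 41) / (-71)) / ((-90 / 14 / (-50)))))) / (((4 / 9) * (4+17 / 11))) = -37176381 / 3885700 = -9.57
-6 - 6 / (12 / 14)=-13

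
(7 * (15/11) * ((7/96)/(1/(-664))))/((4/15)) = -305025/176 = -1733.10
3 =3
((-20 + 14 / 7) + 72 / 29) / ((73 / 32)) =-14400 / 2117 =-6.80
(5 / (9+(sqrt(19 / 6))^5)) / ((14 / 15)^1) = -2624400 / 12923701+487350*sqrt(114) / 12923701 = 0.20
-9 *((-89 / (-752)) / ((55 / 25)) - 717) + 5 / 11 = 53378971 / 8272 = 6452.97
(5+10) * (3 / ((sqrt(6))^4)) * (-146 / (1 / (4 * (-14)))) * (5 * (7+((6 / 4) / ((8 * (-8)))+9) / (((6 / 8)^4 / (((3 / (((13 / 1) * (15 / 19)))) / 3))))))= 525399980 / 1053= 498955.35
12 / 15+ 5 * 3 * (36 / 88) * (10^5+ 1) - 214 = 6134293 / 10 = 613429.30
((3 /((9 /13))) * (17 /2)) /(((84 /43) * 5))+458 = 1163663 /2520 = 461.77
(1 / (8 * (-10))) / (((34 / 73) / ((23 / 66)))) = -1679 / 179520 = -0.01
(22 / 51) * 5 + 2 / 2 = 161 / 51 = 3.16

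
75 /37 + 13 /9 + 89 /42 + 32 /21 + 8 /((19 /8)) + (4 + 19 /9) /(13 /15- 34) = 64766461 /6289038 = 10.30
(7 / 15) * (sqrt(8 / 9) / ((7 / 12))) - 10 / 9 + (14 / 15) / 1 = -8 / 45 + 8 * sqrt(2) / 15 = 0.58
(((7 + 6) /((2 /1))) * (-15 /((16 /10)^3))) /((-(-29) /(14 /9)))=-56875 /44544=-1.28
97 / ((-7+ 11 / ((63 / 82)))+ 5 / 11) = 67221 / 5386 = 12.48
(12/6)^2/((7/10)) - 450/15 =-170/7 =-24.29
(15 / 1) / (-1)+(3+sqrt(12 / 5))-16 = -28+2 * sqrt(15) / 5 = -26.45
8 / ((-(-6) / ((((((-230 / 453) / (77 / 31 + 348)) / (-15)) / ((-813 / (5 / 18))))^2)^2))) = 1033756160644 / 653988643787238007906970280804765047012163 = 0.00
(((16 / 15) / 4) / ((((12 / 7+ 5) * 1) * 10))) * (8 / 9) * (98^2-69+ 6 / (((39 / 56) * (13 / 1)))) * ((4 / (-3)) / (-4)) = 180491024 / 16084575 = 11.22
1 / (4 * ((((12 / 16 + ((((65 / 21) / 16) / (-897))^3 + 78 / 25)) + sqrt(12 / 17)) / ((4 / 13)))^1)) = 6385135420189918775819629670400 / 306095851003024479369895266760949-194106563921765283680747520000 * sqrt(51) / 306095851003024479369895266760949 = 0.02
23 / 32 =0.72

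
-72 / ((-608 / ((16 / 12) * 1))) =3 / 19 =0.16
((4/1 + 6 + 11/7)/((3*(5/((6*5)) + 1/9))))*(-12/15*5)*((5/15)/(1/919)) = -595512/35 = -17014.63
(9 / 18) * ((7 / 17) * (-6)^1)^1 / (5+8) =-21 / 221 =-0.10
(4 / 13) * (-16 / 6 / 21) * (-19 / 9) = 608 / 7371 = 0.08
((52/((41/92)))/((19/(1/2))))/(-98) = -1196/38171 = -0.03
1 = 1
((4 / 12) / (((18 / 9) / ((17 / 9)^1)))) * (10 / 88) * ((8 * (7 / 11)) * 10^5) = 59500000 / 3267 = 18212.43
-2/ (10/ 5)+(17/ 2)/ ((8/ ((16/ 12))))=5/ 12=0.42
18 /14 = 9 /7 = 1.29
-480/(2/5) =-1200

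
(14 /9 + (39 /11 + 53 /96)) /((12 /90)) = 89545 /2112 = 42.40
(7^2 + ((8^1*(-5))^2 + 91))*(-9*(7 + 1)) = -125280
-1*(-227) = 227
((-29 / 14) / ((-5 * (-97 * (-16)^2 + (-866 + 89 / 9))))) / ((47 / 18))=-2349 / 380312485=-0.00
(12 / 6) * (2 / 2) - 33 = -31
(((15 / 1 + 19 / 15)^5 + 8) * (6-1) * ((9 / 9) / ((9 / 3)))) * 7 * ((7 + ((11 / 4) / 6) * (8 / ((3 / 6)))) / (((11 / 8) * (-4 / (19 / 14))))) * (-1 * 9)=706600985462008 / 1670625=422956070.61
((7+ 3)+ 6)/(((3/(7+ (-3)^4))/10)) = 14080/3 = 4693.33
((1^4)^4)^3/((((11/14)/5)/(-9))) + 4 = -586/11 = -53.27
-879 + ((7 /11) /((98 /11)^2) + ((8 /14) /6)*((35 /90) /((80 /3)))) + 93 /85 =-3685690333 /4198320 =-877.90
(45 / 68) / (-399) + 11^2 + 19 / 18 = 9934699 / 81396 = 122.05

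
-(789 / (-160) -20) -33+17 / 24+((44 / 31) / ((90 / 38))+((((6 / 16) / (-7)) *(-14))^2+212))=9186973 / 44640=205.80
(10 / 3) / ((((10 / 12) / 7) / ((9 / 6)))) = 42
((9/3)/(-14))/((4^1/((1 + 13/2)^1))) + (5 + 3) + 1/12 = 2581/336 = 7.68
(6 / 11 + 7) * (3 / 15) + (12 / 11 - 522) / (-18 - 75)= 12123 / 1705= 7.11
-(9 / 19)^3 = -729 / 6859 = -0.11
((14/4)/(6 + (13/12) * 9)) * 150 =100/3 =33.33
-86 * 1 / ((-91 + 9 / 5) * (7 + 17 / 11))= 2365 / 20962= 0.11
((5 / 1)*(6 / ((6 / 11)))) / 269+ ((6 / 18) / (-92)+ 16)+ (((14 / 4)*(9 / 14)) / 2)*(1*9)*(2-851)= -1274015779 / 148488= -8579.92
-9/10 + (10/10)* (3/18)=-11/15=-0.73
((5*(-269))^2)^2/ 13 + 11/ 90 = 251736265432.81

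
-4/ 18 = -2/ 9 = -0.22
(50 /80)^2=25 /64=0.39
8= 8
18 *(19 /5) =68.40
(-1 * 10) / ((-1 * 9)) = 10 / 9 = 1.11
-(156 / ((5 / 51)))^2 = -63297936 / 25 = -2531917.44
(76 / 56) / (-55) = -19 / 770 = -0.02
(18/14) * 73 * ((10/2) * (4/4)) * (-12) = -39420/7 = -5631.43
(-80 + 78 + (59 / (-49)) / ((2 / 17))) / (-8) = 1199 / 784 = 1.53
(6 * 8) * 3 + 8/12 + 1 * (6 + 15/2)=949/6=158.17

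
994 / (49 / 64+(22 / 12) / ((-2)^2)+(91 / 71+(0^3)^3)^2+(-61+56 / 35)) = -4810323840 / 273585049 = -17.58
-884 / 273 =-68 / 21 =-3.24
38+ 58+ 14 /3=302 /3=100.67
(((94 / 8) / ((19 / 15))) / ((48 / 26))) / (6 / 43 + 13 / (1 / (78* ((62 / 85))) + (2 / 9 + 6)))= 2.26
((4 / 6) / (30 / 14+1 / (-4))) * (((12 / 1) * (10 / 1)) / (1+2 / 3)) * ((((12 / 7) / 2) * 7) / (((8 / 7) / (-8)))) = -56448 / 53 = -1065.06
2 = 2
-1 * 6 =-6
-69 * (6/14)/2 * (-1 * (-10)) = -147.86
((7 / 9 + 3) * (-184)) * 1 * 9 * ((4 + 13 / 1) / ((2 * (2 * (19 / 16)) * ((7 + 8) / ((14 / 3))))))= -5955712 / 855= -6965.75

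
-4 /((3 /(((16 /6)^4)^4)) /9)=-78465900.35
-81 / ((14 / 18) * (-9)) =11.57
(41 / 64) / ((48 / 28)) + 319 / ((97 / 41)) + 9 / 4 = 10240127 / 74496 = 137.46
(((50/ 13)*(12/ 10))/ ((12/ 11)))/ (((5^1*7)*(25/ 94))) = 1034/ 2275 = 0.45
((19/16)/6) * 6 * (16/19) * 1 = 1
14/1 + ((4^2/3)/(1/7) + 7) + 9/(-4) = 673/12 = 56.08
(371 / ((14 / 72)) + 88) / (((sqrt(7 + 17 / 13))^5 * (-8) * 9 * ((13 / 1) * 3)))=-6487 * sqrt(39) / 11337408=-0.00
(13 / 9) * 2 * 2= 52 / 9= 5.78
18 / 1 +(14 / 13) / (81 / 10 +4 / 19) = 372146 / 20527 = 18.13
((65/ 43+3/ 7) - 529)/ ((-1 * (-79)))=-158645/ 23779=-6.67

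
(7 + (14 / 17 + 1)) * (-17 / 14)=-75 / 7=-10.71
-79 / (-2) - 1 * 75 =-71 / 2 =-35.50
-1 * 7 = -7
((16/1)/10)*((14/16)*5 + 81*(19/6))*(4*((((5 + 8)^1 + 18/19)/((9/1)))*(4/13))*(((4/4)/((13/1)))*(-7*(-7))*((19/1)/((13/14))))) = 1214066336/19773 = 61400.21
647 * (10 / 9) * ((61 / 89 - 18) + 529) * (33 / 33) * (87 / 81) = 949407800 / 2403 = 395092.72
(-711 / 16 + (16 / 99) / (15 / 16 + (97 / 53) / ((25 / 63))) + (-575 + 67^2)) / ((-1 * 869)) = -721133937137 / 161946130896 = -4.45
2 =2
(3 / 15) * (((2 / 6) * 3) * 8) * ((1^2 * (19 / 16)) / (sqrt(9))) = 19 / 30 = 0.63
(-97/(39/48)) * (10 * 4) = -62080/13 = -4775.38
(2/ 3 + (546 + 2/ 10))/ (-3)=-8203/ 45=-182.29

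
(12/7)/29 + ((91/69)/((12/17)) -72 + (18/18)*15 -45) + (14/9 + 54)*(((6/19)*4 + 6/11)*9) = 28252372481/35129556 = 804.23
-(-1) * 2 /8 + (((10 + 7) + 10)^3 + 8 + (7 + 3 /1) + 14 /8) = 19703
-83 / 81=-1.02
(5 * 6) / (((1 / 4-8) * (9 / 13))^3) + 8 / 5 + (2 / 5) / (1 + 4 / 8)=60535588 / 36196065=1.67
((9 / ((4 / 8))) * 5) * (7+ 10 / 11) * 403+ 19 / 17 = 53643539 / 187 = 286863.84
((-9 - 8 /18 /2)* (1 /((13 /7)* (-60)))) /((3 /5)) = 581 /4212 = 0.14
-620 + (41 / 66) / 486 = -19887079 / 32076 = -620.00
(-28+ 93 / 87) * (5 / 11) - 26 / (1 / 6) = -4879 / 29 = -168.24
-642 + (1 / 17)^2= -185537 / 289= -642.00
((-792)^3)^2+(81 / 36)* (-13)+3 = 987213489138302871 / 4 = 246803372284575717.75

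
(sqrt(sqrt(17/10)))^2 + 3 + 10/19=sqrt(170)/10 + 67/19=4.83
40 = 40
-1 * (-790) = 790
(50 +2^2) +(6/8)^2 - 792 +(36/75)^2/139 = -1025035821/1390000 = -737.44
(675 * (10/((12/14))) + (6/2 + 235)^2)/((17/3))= 193557/17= 11385.71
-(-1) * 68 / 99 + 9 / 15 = 637 / 495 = 1.29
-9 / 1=-9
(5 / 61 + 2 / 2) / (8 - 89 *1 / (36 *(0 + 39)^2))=3613896 / 26715499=0.14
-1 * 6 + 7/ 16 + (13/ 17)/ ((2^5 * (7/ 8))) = -10539/ 1904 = -5.54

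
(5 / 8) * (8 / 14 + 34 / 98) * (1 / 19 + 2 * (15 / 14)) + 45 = 602955 / 13034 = 46.26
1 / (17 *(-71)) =-1 / 1207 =-0.00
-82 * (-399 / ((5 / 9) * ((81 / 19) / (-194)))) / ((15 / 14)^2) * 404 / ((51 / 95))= -60480011023936 / 34425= -1756863065.33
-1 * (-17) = 17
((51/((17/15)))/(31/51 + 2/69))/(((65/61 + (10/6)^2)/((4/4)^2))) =643977/35026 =18.39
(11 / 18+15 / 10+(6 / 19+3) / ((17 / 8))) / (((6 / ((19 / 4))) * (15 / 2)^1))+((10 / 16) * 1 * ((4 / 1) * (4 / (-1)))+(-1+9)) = -44407 / 27540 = -1.61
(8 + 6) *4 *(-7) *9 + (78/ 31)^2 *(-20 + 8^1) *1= -3463416/ 961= -3603.97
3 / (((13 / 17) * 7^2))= 51 / 637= 0.08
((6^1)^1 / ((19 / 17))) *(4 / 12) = 34 / 19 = 1.79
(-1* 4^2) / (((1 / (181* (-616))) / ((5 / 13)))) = 8919680 / 13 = 686129.23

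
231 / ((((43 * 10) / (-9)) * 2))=-2079 / 860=-2.42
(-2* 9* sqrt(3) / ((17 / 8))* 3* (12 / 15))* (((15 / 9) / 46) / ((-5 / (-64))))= -18432* sqrt(3) / 1955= -16.33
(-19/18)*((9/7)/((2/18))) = -12.21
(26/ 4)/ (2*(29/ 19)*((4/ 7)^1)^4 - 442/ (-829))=491635963/ 64945180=7.57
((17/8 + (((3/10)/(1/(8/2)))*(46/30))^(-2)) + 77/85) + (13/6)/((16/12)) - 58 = -2385337/44965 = -53.05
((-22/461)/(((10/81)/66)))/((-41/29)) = 1705374/94505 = 18.05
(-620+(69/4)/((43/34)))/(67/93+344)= -1.76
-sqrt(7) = -2.65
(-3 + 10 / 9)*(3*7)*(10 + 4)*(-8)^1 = 13328 / 3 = 4442.67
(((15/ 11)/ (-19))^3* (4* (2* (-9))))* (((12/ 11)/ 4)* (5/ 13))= 3645000/ 1305494047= 0.00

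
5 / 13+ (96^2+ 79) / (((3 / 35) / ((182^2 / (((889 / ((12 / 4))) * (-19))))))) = -637976.37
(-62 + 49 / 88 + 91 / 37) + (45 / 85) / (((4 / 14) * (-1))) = -3367431 / 55352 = -60.84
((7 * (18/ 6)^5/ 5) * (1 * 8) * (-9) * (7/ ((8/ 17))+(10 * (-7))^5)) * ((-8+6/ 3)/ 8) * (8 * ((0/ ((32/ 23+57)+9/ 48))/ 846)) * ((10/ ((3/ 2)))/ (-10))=0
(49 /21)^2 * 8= 392 /9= 43.56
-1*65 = -65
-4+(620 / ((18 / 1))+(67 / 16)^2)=110545 / 2304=47.98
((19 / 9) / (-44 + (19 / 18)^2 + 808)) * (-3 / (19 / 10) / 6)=-180 / 247897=-0.00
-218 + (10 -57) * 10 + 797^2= 634521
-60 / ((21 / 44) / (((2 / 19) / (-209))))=160 / 2527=0.06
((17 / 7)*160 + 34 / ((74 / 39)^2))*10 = 38141795 / 9583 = 3980.15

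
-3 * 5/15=-1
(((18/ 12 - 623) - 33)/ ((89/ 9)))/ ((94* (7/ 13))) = -21879/ 16732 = -1.31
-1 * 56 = -56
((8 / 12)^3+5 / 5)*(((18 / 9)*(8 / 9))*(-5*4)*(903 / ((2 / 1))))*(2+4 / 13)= -16856000 / 351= -48022.79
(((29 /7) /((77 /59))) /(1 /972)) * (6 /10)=4989276 /2695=1851.31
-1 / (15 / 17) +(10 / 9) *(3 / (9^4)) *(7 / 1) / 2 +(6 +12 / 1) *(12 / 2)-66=4022068 / 98415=40.87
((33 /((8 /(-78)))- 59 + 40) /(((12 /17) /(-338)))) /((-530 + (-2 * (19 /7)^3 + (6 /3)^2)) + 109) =-1343153357 /3761976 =-357.03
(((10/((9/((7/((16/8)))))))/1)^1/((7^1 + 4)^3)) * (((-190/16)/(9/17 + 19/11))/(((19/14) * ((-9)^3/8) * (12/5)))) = 104125/2010106692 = 0.00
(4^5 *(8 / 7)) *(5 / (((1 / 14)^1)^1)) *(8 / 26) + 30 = 328070 / 13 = 25236.15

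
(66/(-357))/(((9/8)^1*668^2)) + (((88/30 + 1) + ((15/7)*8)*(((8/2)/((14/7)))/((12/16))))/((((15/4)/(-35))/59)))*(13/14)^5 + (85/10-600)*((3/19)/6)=-1029556031399143387/54503973586440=-18889.56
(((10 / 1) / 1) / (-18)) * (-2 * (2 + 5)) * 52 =3640 / 9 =404.44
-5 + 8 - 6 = -3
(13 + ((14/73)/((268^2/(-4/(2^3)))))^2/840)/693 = 42885402916362247/2286121863156848640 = 0.02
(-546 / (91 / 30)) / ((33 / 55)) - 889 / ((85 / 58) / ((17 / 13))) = -1093.26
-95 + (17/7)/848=-563903/5936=-95.00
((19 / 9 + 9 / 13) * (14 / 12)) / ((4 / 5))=1435 / 351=4.09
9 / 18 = 1 / 2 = 0.50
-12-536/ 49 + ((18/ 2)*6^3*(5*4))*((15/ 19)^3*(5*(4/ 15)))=8565330484/ 336091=25485.15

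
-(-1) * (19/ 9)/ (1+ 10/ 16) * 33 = 1672/ 39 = 42.87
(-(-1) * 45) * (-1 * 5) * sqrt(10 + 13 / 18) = -75 * sqrt(386) / 2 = -736.76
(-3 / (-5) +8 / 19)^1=97 / 95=1.02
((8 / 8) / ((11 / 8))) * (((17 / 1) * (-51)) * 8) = -55488 / 11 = -5044.36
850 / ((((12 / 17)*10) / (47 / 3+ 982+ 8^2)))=4602325 / 36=127842.36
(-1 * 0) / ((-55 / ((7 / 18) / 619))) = 0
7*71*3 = 1491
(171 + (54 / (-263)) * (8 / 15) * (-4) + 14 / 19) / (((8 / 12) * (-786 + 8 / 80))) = -12905367 / 39271423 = -0.33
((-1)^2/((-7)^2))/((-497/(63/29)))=-9/100891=-0.00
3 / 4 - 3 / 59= 165 / 236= 0.70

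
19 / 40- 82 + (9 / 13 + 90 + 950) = 498767 / 520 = 959.17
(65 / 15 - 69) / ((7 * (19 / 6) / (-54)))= 20952 / 133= 157.53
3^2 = 9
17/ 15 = 1.13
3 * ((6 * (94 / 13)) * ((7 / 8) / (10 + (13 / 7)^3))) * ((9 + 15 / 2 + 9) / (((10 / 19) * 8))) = 57890511 / 1376960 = 42.04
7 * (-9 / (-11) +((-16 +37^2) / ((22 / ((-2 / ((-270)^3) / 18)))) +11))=107469183157 / 1299078000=82.73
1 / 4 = 0.25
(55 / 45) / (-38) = -0.03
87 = 87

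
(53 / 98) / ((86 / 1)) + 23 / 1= 193897 / 8428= 23.01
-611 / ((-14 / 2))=611 / 7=87.29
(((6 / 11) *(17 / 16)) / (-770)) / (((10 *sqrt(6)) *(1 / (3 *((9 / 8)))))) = -459 *sqrt(6) / 10841600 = -0.00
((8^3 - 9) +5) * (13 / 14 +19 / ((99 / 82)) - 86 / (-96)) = 8921.38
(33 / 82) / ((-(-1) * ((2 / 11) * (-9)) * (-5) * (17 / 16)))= 484 / 10455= 0.05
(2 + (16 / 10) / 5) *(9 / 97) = 522 / 2425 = 0.22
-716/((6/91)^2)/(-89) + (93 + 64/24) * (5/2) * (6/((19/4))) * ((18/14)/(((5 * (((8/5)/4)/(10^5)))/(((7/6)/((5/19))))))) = 68967582299/801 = 86101850.56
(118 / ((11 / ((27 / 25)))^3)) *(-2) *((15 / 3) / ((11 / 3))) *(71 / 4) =-247356261 / 45753125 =-5.41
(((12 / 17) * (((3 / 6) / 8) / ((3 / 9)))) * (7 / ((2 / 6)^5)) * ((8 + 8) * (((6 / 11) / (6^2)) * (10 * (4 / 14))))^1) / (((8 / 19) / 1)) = 69255 / 187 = 370.35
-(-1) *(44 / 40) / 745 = 11 / 7450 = 0.00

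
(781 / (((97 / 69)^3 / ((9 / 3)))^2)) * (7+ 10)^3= 3726789402639962637 / 832972004929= 4474087.22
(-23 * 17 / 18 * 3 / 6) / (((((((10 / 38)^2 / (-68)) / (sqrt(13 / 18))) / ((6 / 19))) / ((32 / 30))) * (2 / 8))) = 8082752 * sqrt(26) / 3375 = 12211.59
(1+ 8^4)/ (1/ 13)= 53261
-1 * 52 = -52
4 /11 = 0.36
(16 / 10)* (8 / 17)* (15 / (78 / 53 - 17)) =-10176 / 13991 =-0.73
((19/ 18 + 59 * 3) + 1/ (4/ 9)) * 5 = 32455/ 36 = 901.53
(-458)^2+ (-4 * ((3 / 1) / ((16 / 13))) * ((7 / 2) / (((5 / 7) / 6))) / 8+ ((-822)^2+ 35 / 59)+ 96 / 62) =259107643783 / 292640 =885414.31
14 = 14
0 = 0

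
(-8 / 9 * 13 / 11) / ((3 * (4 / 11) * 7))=-0.14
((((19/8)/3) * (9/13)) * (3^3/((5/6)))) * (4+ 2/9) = 9747/130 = 74.98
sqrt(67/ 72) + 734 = sqrt(134)/ 12 + 734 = 734.96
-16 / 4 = -4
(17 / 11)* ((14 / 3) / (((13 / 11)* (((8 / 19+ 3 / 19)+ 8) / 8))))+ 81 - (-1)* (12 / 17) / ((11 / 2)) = 103206959 / 1188759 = 86.82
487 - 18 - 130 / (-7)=3413 / 7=487.57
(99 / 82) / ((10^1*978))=33 / 267320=0.00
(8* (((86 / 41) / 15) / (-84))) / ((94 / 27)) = -0.00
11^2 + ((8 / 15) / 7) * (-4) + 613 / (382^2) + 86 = 206.70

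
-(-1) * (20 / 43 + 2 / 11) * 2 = 612 / 473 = 1.29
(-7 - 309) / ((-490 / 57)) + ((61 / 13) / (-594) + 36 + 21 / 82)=2831499676 / 38783745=73.01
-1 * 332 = -332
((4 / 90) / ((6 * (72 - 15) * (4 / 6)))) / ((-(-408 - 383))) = 1 / 4057830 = 0.00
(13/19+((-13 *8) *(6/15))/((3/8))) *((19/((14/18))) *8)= -754104/35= -21545.83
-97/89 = -1.09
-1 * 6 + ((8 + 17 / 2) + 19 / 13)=311 / 26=11.96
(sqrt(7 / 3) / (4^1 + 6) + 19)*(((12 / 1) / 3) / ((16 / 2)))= sqrt(21) / 60 + 19 / 2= 9.58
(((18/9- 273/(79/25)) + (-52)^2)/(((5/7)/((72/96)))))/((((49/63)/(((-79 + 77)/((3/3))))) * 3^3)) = -206949/790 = -261.96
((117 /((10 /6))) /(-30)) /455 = -9 /1750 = -0.01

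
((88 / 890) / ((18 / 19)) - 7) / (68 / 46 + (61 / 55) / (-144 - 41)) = -1292613685 / 275982147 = -4.68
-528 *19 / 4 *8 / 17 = -20064 / 17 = -1180.24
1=1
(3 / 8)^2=9 / 64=0.14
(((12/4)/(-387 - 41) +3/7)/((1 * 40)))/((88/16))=1263/659120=0.00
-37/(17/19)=-703/17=-41.35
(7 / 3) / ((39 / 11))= 0.66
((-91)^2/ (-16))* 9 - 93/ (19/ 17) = -1441347/ 304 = -4741.27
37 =37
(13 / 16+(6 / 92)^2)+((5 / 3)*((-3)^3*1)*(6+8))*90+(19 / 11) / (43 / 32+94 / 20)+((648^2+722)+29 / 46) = 32764984439141 / 90031568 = 363927.73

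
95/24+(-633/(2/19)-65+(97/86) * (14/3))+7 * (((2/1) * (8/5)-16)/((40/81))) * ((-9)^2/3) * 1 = -282978479/25800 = -10968.16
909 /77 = 11.81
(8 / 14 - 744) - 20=-5344 / 7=-763.43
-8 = -8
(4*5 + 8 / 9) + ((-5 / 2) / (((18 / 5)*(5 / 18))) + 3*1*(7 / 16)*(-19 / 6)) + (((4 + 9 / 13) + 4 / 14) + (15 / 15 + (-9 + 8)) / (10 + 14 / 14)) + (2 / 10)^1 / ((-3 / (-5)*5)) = 2526101 / 131040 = 19.28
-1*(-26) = 26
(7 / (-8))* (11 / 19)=-77 / 152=-0.51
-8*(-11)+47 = 135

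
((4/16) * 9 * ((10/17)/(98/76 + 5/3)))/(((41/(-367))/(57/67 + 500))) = -31589049735/15737563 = -2007.24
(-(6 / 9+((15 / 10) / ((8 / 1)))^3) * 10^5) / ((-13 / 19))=491209375 / 4992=98399.31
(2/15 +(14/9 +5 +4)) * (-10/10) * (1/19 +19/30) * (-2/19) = 188071/243675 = 0.77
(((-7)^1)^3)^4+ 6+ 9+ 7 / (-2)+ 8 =13841287220.50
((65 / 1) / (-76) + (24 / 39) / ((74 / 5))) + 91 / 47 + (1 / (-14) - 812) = -810.95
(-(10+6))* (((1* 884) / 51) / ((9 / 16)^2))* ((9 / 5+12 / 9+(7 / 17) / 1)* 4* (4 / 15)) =-3080716288 / 929475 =-3314.47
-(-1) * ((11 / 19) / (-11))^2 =1 / 361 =0.00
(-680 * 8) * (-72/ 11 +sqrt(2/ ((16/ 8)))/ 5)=379712/ 11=34519.27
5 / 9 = 0.56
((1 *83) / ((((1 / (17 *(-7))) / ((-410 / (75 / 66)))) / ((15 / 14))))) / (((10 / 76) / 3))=435270924 / 5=87054184.80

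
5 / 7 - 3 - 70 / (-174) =-1147 / 609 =-1.88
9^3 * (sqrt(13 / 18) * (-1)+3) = 1567.47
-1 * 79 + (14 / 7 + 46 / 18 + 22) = -472 / 9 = -52.44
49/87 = 0.56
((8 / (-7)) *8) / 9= -64 / 63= -1.02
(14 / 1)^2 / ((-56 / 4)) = -14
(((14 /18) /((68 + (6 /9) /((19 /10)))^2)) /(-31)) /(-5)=0.00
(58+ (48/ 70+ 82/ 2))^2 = 12173121/ 1225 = 9937.24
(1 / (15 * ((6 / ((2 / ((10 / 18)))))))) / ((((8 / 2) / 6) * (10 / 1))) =0.01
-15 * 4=-60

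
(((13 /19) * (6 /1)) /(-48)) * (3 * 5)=-195 /152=-1.28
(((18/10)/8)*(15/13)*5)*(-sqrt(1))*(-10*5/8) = 3375/416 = 8.11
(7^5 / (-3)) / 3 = -16807 / 9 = -1867.44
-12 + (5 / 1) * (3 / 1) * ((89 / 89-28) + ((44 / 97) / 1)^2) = -3894513 / 9409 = -413.91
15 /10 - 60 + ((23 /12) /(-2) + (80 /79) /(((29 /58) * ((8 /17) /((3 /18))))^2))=-335309 /5688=-58.95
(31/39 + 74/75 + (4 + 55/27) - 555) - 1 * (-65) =-4231142/8775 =-482.18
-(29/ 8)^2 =-841/ 64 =-13.14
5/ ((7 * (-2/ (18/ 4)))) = -45/ 28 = -1.61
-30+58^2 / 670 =-24.98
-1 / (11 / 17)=-17 / 11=-1.55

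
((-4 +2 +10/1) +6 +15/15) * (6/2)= 45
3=3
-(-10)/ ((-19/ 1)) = -10/ 19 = -0.53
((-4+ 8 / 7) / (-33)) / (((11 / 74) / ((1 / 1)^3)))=1480 / 2541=0.58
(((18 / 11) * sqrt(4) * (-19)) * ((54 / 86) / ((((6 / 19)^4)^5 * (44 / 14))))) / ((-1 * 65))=4999466469853612439716294933 / 2544227373738885120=1965023457.20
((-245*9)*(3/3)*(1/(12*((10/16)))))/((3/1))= -98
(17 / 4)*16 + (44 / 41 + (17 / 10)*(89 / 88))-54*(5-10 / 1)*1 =12295793 / 36080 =340.79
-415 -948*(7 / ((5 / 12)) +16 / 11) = -974617 / 55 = -17720.31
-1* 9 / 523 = -9 / 523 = -0.02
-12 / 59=-0.20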